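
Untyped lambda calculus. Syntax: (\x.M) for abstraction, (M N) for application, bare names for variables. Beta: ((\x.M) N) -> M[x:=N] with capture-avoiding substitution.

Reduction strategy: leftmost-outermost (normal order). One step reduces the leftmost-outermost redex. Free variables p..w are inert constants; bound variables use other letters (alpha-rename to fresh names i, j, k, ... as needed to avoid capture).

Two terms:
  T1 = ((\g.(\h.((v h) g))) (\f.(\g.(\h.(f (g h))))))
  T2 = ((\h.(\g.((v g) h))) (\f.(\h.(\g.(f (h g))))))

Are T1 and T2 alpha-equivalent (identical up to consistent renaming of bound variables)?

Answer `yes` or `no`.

Term 1: ((\g.(\h.((v h) g))) (\f.(\g.(\h.(f (g h))))))
Term 2: ((\h.(\g.((v g) h))) (\f.(\h.(\g.(f (h g))))))
Alpha-equivalence: compare structure up to binder renaming.
Result: True

Answer: yes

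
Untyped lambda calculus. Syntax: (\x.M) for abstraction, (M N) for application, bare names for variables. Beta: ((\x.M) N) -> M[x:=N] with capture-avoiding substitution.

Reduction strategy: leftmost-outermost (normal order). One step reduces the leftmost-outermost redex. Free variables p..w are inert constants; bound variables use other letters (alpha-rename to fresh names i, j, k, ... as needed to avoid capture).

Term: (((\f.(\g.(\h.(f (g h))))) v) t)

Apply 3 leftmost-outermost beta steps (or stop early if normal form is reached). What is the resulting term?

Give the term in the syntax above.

Answer: (\h.(v (t h)))

Derivation:
Step 0: (((\f.(\g.(\h.(f (g h))))) v) t)
Step 1: ((\g.(\h.(v (g h)))) t)
Step 2: (\h.(v (t h)))
Step 3: (normal form reached)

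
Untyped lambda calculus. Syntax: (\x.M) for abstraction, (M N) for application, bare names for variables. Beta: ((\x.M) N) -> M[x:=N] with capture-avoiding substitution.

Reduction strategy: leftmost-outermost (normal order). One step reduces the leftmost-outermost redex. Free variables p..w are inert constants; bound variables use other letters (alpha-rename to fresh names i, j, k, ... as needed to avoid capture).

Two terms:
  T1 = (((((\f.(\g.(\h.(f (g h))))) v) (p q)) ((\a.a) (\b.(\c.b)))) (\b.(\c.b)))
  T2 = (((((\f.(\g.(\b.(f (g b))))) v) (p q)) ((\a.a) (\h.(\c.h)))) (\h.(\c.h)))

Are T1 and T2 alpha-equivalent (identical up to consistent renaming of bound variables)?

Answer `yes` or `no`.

Term 1: (((((\f.(\g.(\h.(f (g h))))) v) (p q)) ((\a.a) (\b.(\c.b)))) (\b.(\c.b)))
Term 2: (((((\f.(\g.(\b.(f (g b))))) v) (p q)) ((\a.a) (\h.(\c.h)))) (\h.(\c.h)))
Alpha-equivalence: compare structure up to binder renaming.
Result: True

Answer: yes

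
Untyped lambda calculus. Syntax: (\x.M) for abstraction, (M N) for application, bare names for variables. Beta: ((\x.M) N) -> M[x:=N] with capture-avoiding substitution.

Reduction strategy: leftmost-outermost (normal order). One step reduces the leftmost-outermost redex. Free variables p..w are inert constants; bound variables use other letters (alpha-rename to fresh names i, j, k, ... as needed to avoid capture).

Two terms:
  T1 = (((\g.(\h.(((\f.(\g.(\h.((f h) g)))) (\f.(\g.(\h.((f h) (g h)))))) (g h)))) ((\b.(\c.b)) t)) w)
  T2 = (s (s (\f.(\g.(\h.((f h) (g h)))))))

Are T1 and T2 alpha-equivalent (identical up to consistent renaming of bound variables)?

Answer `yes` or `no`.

Answer: no

Derivation:
Term 1: (((\g.(\h.(((\f.(\g.(\h.((f h) g)))) (\f.(\g.(\h.((f h) (g h)))))) (g h)))) ((\b.(\c.b)) t)) w)
Term 2: (s (s (\f.(\g.(\h.((f h) (g h)))))))
Alpha-equivalence: compare structure up to binder renaming.
Result: False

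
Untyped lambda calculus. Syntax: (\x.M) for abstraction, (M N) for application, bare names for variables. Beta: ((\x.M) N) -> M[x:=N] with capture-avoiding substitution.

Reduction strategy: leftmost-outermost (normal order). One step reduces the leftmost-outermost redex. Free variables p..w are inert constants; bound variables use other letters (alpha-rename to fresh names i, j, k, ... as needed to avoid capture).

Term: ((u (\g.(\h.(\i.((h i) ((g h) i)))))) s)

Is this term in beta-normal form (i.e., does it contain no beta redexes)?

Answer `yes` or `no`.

Term: ((u (\g.(\h.(\i.((h i) ((g h) i)))))) s)
No beta redexes found.

Answer: yes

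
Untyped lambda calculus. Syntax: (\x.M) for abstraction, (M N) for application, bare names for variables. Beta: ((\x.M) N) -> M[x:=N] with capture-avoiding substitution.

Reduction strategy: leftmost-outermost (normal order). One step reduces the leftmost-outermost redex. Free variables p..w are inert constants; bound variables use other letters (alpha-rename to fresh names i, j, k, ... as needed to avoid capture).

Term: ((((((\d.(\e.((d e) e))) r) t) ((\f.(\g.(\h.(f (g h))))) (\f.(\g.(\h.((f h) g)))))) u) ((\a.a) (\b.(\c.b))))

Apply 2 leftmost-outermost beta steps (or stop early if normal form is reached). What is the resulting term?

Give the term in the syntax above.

Answer: (((((r t) t) ((\f.(\g.(\h.(f (g h))))) (\f.(\g.(\h.((f h) g)))))) u) ((\a.a) (\b.(\c.b))))

Derivation:
Step 0: ((((((\d.(\e.((d e) e))) r) t) ((\f.(\g.(\h.(f (g h))))) (\f.(\g.(\h.((f h) g)))))) u) ((\a.a) (\b.(\c.b))))
Step 1: (((((\e.((r e) e)) t) ((\f.(\g.(\h.(f (g h))))) (\f.(\g.(\h.((f h) g)))))) u) ((\a.a) (\b.(\c.b))))
Step 2: (((((r t) t) ((\f.(\g.(\h.(f (g h))))) (\f.(\g.(\h.((f h) g)))))) u) ((\a.a) (\b.(\c.b))))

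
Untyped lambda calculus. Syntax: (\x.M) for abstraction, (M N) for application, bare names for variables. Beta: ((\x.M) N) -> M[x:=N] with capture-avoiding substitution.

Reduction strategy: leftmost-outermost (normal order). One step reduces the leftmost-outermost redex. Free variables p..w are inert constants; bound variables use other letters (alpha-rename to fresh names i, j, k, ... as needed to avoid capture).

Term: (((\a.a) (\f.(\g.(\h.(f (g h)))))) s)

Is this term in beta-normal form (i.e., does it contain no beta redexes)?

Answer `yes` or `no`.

Answer: no

Derivation:
Term: (((\a.a) (\f.(\g.(\h.(f (g h)))))) s)
Found 1 beta redex(es).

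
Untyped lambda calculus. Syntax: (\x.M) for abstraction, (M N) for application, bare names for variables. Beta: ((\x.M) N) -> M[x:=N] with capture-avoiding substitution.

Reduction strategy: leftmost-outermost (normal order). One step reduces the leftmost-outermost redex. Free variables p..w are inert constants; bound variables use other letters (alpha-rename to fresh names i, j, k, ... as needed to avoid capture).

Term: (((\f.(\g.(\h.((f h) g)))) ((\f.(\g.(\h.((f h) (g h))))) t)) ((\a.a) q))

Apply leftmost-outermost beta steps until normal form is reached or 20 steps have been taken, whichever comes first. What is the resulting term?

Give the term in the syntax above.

Step 0: (((\f.(\g.(\h.((f h) g)))) ((\f.(\g.(\h.((f h) (g h))))) t)) ((\a.a) q))
Step 1: ((\g.(\h.((((\f.(\g.(\h.((f h) (g h))))) t) h) g))) ((\a.a) q))
Step 2: (\h.((((\f.(\g.(\h.((f h) (g h))))) t) h) ((\a.a) q)))
Step 3: (\h.(((\g.(\h.((t h) (g h)))) h) ((\a.a) q)))
Step 4: (\h.((\i.((t i) (h i))) ((\a.a) q)))
Step 5: (\h.((t ((\a.a) q)) (h ((\a.a) q))))
Step 6: (\h.((t q) (h ((\a.a) q))))
Step 7: (\h.((t q) (h q)))

Answer: (\h.((t q) (h q)))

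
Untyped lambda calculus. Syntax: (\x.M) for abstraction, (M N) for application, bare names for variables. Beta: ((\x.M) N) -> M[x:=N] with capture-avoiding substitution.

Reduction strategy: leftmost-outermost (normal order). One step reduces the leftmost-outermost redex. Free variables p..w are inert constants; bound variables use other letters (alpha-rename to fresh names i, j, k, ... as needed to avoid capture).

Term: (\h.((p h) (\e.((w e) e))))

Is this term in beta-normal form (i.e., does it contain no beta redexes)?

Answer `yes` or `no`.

Term: (\h.((p h) (\e.((w e) e))))
No beta redexes found.

Answer: yes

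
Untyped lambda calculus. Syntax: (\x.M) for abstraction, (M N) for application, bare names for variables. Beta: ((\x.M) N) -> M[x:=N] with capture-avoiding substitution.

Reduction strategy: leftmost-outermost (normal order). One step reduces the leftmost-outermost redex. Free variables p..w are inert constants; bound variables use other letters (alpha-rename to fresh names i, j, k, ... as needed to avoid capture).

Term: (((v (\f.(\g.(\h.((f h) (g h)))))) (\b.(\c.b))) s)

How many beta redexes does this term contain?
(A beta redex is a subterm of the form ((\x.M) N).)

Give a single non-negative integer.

Term: (((v (\f.(\g.(\h.((f h) (g h)))))) (\b.(\c.b))) s)
  (no redexes)
Total redexes: 0

Answer: 0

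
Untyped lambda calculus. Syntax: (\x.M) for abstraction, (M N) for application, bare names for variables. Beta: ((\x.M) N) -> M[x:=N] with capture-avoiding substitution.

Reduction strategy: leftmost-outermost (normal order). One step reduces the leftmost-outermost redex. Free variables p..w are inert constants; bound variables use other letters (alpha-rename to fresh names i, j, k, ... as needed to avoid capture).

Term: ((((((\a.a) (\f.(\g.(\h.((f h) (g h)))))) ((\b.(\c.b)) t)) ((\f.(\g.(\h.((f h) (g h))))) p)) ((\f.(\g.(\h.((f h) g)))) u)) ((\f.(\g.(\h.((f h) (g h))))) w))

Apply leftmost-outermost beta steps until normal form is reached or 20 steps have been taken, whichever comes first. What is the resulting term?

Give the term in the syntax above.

Answer: ((t (\h.((p h) (\i.((u i) h))))) (\g.(\h.((w h) (g h)))))

Derivation:
Step 0: ((((((\a.a) (\f.(\g.(\h.((f h) (g h)))))) ((\b.(\c.b)) t)) ((\f.(\g.(\h.((f h) (g h))))) p)) ((\f.(\g.(\h.((f h) g)))) u)) ((\f.(\g.(\h.((f h) (g h))))) w))
Step 1: (((((\f.(\g.(\h.((f h) (g h))))) ((\b.(\c.b)) t)) ((\f.(\g.(\h.((f h) (g h))))) p)) ((\f.(\g.(\h.((f h) g)))) u)) ((\f.(\g.(\h.((f h) (g h))))) w))
Step 2: ((((\g.(\h.((((\b.(\c.b)) t) h) (g h)))) ((\f.(\g.(\h.((f h) (g h))))) p)) ((\f.(\g.(\h.((f h) g)))) u)) ((\f.(\g.(\h.((f h) (g h))))) w))
Step 3: (((\h.((((\b.(\c.b)) t) h) (((\f.(\g.(\h.((f h) (g h))))) p) h))) ((\f.(\g.(\h.((f h) g)))) u)) ((\f.(\g.(\h.((f h) (g h))))) w))
Step 4: (((((\b.(\c.b)) t) ((\f.(\g.(\h.((f h) g)))) u)) (((\f.(\g.(\h.((f h) (g h))))) p) ((\f.(\g.(\h.((f h) g)))) u))) ((\f.(\g.(\h.((f h) (g h))))) w))
Step 5: ((((\c.t) ((\f.(\g.(\h.((f h) g)))) u)) (((\f.(\g.(\h.((f h) (g h))))) p) ((\f.(\g.(\h.((f h) g)))) u))) ((\f.(\g.(\h.((f h) (g h))))) w))
Step 6: ((t (((\f.(\g.(\h.((f h) (g h))))) p) ((\f.(\g.(\h.((f h) g)))) u))) ((\f.(\g.(\h.((f h) (g h))))) w))
Step 7: ((t ((\g.(\h.((p h) (g h)))) ((\f.(\g.(\h.((f h) g)))) u))) ((\f.(\g.(\h.((f h) (g h))))) w))
Step 8: ((t (\h.((p h) (((\f.(\g.(\h.((f h) g)))) u) h)))) ((\f.(\g.(\h.((f h) (g h))))) w))
Step 9: ((t (\h.((p h) ((\g.(\h.((u h) g))) h)))) ((\f.(\g.(\h.((f h) (g h))))) w))
Step 10: ((t (\h.((p h) (\i.((u i) h))))) ((\f.(\g.(\h.((f h) (g h))))) w))
Step 11: ((t (\h.((p h) (\i.((u i) h))))) (\g.(\h.((w h) (g h)))))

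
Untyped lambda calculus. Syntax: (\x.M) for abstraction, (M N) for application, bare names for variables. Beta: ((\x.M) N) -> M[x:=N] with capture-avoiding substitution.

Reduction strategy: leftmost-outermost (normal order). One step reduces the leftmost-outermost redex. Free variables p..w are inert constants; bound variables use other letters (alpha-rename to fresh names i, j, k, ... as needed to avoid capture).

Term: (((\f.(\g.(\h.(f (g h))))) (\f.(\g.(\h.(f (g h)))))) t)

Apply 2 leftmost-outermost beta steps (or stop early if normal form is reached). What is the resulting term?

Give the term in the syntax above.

Answer: (\h.((\f.(\g.(\h.(f (g h))))) (t h)))

Derivation:
Step 0: (((\f.(\g.(\h.(f (g h))))) (\f.(\g.(\h.(f (g h)))))) t)
Step 1: ((\g.(\h.((\f.(\g.(\h.(f (g h))))) (g h)))) t)
Step 2: (\h.((\f.(\g.(\h.(f (g h))))) (t h)))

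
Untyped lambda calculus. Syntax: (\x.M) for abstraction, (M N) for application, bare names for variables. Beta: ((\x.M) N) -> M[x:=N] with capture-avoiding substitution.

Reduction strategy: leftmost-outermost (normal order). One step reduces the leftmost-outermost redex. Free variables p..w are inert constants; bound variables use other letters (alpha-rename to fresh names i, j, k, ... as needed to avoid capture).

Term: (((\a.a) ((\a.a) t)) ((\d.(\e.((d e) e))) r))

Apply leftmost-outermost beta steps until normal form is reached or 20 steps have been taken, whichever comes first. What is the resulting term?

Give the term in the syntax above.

Step 0: (((\a.a) ((\a.a) t)) ((\d.(\e.((d e) e))) r))
Step 1: (((\a.a) t) ((\d.(\e.((d e) e))) r))
Step 2: (t ((\d.(\e.((d e) e))) r))
Step 3: (t (\e.((r e) e)))

Answer: (t (\e.((r e) e)))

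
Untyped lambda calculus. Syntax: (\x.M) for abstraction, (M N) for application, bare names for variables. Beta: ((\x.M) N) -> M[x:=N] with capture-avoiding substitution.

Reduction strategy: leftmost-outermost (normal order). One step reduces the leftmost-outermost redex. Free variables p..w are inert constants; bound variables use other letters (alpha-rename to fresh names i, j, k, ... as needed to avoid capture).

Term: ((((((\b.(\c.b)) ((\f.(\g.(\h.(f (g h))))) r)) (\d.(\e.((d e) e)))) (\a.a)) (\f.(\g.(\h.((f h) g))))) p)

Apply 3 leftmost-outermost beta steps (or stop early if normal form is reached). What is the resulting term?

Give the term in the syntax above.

Step 0: ((((((\b.(\c.b)) ((\f.(\g.(\h.(f (g h))))) r)) (\d.(\e.((d e) e)))) (\a.a)) (\f.(\g.(\h.((f h) g))))) p)
Step 1: (((((\c.((\f.(\g.(\h.(f (g h))))) r)) (\d.(\e.((d e) e)))) (\a.a)) (\f.(\g.(\h.((f h) g))))) p)
Step 2: (((((\f.(\g.(\h.(f (g h))))) r) (\a.a)) (\f.(\g.(\h.((f h) g))))) p)
Step 3: ((((\g.(\h.(r (g h)))) (\a.a)) (\f.(\g.(\h.((f h) g))))) p)

Answer: ((((\g.(\h.(r (g h)))) (\a.a)) (\f.(\g.(\h.((f h) g))))) p)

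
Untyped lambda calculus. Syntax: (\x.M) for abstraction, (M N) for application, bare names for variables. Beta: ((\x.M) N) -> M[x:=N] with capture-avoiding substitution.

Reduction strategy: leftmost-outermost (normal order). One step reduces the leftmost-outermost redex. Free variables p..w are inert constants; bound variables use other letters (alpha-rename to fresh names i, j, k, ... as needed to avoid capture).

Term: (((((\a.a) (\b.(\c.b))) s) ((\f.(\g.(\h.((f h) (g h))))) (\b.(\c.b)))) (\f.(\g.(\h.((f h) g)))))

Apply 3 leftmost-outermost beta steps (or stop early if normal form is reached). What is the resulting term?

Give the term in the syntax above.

Step 0: (((((\a.a) (\b.(\c.b))) s) ((\f.(\g.(\h.((f h) (g h))))) (\b.(\c.b)))) (\f.(\g.(\h.((f h) g)))))
Step 1: ((((\b.(\c.b)) s) ((\f.(\g.(\h.((f h) (g h))))) (\b.(\c.b)))) (\f.(\g.(\h.((f h) g)))))
Step 2: (((\c.s) ((\f.(\g.(\h.((f h) (g h))))) (\b.(\c.b)))) (\f.(\g.(\h.((f h) g)))))
Step 3: (s (\f.(\g.(\h.((f h) g)))))

Answer: (s (\f.(\g.(\h.((f h) g)))))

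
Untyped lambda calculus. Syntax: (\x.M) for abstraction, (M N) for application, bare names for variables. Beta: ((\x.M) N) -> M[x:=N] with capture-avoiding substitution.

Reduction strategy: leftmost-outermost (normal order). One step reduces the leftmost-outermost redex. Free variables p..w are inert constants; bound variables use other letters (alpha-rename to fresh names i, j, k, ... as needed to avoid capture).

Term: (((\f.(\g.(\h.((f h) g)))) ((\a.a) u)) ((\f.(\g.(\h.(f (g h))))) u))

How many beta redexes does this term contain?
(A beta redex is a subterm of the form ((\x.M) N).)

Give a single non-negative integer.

Term: (((\f.(\g.(\h.((f h) g)))) ((\a.a) u)) ((\f.(\g.(\h.(f (g h))))) u))
  Redex: ((\f.(\g.(\h.((f h) g)))) ((\a.a) u))
  Redex: ((\a.a) u)
  Redex: ((\f.(\g.(\h.(f (g h))))) u)
Total redexes: 3

Answer: 3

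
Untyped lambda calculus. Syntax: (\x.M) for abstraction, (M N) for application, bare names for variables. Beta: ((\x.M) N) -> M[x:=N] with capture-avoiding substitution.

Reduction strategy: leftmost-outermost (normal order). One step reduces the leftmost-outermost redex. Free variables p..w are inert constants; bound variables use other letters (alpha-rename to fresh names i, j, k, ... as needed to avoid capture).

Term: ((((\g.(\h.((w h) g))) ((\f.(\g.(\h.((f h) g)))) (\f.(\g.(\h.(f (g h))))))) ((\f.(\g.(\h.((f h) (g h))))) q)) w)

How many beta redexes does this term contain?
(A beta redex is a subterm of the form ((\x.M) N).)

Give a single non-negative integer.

Term: ((((\g.(\h.((w h) g))) ((\f.(\g.(\h.((f h) g)))) (\f.(\g.(\h.(f (g h))))))) ((\f.(\g.(\h.((f h) (g h))))) q)) w)
  Redex: ((\g.(\h.((w h) g))) ((\f.(\g.(\h.((f h) g)))) (\f.(\g.(\h.(f (g h)))))))
  Redex: ((\f.(\g.(\h.((f h) g)))) (\f.(\g.(\h.(f (g h))))))
  Redex: ((\f.(\g.(\h.((f h) (g h))))) q)
Total redexes: 3

Answer: 3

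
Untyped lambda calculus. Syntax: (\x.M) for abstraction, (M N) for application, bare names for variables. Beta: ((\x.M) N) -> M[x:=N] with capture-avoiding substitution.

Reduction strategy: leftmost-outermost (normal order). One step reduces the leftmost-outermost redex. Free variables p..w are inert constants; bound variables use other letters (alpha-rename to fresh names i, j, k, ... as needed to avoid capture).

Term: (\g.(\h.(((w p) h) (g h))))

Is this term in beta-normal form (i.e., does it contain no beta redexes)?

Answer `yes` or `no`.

Answer: yes

Derivation:
Term: (\g.(\h.(((w p) h) (g h))))
No beta redexes found.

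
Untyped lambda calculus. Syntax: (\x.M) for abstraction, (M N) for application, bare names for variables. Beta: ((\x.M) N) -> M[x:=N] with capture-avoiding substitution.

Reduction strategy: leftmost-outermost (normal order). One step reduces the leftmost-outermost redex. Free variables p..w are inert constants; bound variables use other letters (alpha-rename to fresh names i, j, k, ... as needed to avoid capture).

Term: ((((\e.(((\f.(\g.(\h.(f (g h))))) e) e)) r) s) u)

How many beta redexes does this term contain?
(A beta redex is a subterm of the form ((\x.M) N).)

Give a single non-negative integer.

Term: ((((\e.(((\f.(\g.(\h.(f (g h))))) e) e)) r) s) u)
  Redex: ((\e.(((\f.(\g.(\h.(f (g h))))) e) e)) r)
  Redex: ((\f.(\g.(\h.(f (g h))))) e)
Total redexes: 2

Answer: 2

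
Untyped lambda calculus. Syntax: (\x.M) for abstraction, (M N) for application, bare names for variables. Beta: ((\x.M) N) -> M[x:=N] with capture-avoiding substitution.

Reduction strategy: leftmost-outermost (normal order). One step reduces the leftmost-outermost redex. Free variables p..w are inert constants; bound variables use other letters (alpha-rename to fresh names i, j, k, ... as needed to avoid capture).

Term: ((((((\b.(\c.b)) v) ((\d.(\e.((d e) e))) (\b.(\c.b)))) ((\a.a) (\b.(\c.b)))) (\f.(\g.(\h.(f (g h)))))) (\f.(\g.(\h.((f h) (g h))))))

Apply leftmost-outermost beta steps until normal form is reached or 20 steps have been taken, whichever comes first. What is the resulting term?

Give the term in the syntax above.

Step 0: ((((((\b.(\c.b)) v) ((\d.(\e.((d e) e))) (\b.(\c.b)))) ((\a.a) (\b.(\c.b)))) (\f.(\g.(\h.(f (g h)))))) (\f.(\g.(\h.((f h) (g h))))))
Step 1: (((((\c.v) ((\d.(\e.((d e) e))) (\b.(\c.b)))) ((\a.a) (\b.(\c.b)))) (\f.(\g.(\h.(f (g h)))))) (\f.(\g.(\h.((f h) (g h))))))
Step 2: (((v ((\a.a) (\b.(\c.b)))) (\f.(\g.(\h.(f (g h)))))) (\f.(\g.(\h.((f h) (g h))))))
Step 3: (((v (\b.(\c.b))) (\f.(\g.(\h.(f (g h)))))) (\f.(\g.(\h.((f h) (g h))))))

Answer: (((v (\b.(\c.b))) (\f.(\g.(\h.(f (g h)))))) (\f.(\g.(\h.((f h) (g h))))))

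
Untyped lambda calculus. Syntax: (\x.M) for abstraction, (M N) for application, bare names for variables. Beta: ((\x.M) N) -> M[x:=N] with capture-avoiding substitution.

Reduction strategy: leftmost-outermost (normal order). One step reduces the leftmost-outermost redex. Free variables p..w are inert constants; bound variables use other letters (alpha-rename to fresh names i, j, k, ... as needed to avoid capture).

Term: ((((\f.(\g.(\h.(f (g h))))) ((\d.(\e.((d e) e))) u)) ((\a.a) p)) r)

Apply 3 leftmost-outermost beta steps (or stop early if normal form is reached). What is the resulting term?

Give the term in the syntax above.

Step 0: ((((\f.(\g.(\h.(f (g h))))) ((\d.(\e.((d e) e))) u)) ((\a.a) p)) r)
Step 1: (((\g.(\h.(((\d.(\e.((d e) e))) u) (g h)))) ((\a.a) p)) r)
Step 2: ((\h.(((\d.(\e.((d e) e))) u) (((\a.a) p) h))) r)
Step 3: (((\d.(\e.((d e) e))) u) (((\a.a) p) r))

Answer: (((\d.(\e.((d e) e))) u) (((\a.a) p) r))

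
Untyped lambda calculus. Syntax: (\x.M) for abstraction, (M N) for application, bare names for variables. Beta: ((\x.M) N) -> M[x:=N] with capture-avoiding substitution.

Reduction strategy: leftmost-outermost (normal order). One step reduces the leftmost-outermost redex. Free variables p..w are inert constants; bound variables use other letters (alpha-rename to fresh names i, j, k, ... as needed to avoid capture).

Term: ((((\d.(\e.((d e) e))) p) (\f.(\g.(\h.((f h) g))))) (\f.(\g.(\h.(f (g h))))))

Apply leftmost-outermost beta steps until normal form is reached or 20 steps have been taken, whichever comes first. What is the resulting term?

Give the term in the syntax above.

Answer: (((p (\f.(\g.(\h.((f h) g))))) (\f.(\g.(\h.((f h) g))))) (\f.(\g.(\h.(f (g h))))))

Derivation:
Step 0: ((((\d.(\e.((d e) e))) p) (\f.(\g.(\h.((f h) g))))) (\f.(\g.(\h.(f (g h))))))
Step 1: (((\e.((p e) e)) (\f.(\g.(\h.((f h) g))))) (\f.(\g.(\h.(f (g h))))))
Step 2: (((p (\f.(\g.(\h.((f h) g))))) (\f.(\g.(\h.((f h) g))))) (\f.(\g.(\h.(f (g h))))))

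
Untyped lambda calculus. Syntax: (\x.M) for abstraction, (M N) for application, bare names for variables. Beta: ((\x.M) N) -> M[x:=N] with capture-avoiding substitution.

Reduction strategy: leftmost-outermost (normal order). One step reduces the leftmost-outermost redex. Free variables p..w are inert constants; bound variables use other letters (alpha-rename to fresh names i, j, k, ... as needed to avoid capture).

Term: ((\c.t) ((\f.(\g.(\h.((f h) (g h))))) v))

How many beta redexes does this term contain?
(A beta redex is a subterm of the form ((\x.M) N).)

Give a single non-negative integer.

Term: ((\c.t) ((\f.(\g.(\h.((f h) (g h))))) v))
  Redex: ((\c.t) ((\f.(\g.(\h.((f h) (g h))))) v))
  Redex: ((\f.(\g.(\h.((f h) (g h))))) v)
Total redexes: 2

Answer: 2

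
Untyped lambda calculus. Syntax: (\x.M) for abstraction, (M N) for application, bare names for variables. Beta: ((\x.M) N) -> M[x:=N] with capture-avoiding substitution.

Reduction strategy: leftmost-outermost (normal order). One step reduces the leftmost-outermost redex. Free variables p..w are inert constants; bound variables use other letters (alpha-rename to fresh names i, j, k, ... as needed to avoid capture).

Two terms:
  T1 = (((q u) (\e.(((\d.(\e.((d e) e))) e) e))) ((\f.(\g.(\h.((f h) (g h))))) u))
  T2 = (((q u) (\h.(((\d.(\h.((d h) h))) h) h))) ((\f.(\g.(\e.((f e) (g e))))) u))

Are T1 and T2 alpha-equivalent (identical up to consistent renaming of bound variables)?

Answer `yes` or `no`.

Term 1: (((q u) (\e.(((\d.(\e.((d e) e))) e) e))) ((\f.(\g.(\h.((f h) (g h))))) u))
Term 2: (((q u) (\h.(((\d.(\h.((d h) h))) h) h))) ((\f.(\g.(\e.((f e) (g e))))) u))
Alpha-equivalence: compare structure up to binder renaming.
Result: True

Answer: yes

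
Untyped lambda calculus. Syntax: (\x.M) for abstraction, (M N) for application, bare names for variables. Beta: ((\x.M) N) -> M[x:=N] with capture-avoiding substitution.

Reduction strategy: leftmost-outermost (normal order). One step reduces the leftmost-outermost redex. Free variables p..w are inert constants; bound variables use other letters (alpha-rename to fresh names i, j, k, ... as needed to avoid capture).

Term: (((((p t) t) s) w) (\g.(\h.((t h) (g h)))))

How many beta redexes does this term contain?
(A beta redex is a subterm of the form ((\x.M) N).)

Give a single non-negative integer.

Answer: 0

Derivation:
Term: (((((p t) t) s) w) (\g.(\h.((t h) (g h)))))
  (no redexes)
Total redexes: 0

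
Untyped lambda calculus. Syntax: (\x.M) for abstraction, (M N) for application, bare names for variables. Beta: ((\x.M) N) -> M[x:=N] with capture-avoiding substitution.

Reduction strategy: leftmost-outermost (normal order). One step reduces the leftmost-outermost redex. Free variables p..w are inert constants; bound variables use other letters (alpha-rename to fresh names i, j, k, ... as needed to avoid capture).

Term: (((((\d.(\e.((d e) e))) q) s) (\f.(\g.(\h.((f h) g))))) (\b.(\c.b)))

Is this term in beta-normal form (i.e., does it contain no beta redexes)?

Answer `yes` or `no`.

Term: (((((\d.(\e.((d e) e))) q) s) (\f.(\g.(\h.((f h) g))))) (\b.(\c.b)))
Found 1 beta redex(es).

Answer: no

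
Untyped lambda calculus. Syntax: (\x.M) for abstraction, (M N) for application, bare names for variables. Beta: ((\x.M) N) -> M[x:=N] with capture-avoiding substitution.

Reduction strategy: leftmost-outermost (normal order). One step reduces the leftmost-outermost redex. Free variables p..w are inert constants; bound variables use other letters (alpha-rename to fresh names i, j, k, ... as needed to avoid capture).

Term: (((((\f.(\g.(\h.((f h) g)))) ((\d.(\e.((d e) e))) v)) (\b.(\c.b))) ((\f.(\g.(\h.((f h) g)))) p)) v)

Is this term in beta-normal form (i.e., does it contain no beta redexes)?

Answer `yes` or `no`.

Term: (((((\f.(\g.(\h.((f h) g)))) ((\d.(\e.((d e) e))) v)) (\b.(\c.b))) ((\f.(\g.(\h.((f h) g)))) p)) v)
Found 3 beta redex(es).

Answer: no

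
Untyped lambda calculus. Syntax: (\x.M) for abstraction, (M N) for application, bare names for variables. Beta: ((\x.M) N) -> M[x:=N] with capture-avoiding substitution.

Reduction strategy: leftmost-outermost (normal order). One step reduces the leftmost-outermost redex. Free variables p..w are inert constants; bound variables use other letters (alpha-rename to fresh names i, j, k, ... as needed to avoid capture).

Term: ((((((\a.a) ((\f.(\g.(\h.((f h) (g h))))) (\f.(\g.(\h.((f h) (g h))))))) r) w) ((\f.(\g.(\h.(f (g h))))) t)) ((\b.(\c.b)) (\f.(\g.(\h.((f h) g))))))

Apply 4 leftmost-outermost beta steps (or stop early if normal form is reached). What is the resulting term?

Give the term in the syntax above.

Step 0: ((((((\a.a) ((\f.(\g.(\h.((f h) (g h))))) (\f.(\g.(\h.((f h) (g h))))))) r) w) ((\f.(\g.(\h.(f (g h))))) t)) ((\b.(\c.b)) (\f.(\g.(\h.((f h) g))))))
Step 1: ((((((\f.(\g.(\h.((f h) (g h))))) (\f.(\g.(\h.((f h) (g h)))))) r) w) ((\f.(\g.(\h.(f (g h))))) t)) ((\b.(\c.b)) (\f.(\g.(\h.((f h) g))))))
Step 2: (((((\g.(\h.(((\f.(\g.(\h.((f h) (g h))))) h) (g h)))) r) w) ((\f.(\g.(\h.(f (g h))))) t)) ((\b.(\c.b)) (\f.(\g.(\h.((f h) g))))))
Step 3: ((((\h.(((\f.(\g.(\h.((f h) (g h))))) h) (r h))) w) ((\f.(\g.(\h.(f (g h))))) t)) ((\b.(\c.b)) (\f.(\g.(\h.((f h) g))))))
Step 4: (((((\f.(\g.(\h.((f h) (g h))))) w) (r w)) ((\f.(\g.(\h.(f (g h))))) t)) ((\b.(\c.b)) (\f.(\g.(\h.((f h) g))))))

Answer: (((((\f.(\g.(\h.((f h) (g h))))) w) (r w)) ((\f.(\g.(\h.(f (g h))))) t)) ((\b.(\c.b)) (\f.(\g.(\h.((f h) g))))))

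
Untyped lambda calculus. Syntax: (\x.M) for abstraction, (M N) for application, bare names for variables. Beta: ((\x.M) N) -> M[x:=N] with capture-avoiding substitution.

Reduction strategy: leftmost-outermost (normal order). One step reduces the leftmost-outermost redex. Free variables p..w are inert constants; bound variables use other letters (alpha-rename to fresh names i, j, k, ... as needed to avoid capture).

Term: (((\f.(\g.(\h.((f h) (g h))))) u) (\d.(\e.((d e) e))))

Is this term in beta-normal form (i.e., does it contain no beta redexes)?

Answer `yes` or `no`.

Term: (((\f.(\g.(\h.((f h) (g h))))) u) (\d.(\e.((d e) e))))
Found 1 beta redex(es).

Answer: no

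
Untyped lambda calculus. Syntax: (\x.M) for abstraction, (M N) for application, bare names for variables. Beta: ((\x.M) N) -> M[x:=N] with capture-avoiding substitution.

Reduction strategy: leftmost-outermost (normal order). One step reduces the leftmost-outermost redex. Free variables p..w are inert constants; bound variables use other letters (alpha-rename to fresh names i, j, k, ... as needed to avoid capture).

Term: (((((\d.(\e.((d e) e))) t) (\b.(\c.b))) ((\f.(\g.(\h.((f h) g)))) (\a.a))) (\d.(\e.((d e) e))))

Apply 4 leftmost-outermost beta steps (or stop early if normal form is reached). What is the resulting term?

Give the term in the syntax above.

Answer: ((((t (\b.(\c.b))) (\b.(\c.b))) (\g.(\h.(h g)))) (\d.(\e.((d e) e))))

Derivation:
Step 0: (((((\d.(\e.((d e) e))) t) (\b.(\c.b))) ((\f.(\g.(\h.((f h) g)))) (\a.a))) (\d.(\e.((d e) e))))
Step 1: ((((\e.((t e) e)) (\b.(\c.b))) ((\f.(\g.(\h.((f h) g)))) (\a.a))) (\d.(\e.((d e) e))))
Step 2: ((((t (\b.(\c.b))) (\b.(\c.b))) ((\f.(\g.(\h.((f h) g)))) (\a.a))) (\d.(\e.((d e) e))))
Step 3: ((((t (\b.(\c.b))) (\b.(\c.b))) (\g.(\h.(((\a.a) h) g)))) (\d.(\e.((d e) e))))
Step 4: ((((t (\b.(\c.b))) (\b.(\c.b))) (\g.(\h.(h g)))) (\d.(\e.((d e) e))))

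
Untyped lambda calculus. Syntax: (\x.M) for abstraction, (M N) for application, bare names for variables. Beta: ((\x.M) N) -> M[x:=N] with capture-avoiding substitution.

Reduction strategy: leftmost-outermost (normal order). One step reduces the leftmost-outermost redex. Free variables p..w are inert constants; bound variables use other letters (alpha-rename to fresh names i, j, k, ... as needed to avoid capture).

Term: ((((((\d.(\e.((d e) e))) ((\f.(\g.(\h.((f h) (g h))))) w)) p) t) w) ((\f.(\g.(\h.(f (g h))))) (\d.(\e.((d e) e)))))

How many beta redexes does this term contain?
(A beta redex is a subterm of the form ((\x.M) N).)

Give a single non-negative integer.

Term: ((((((\d.(\e.((d e) e))) ((\f.(\g.(\h.((f h) (g h))))) w)) p) t) w) ((\f.(\g.(\h.(f (g h))))) (\d.(\e.((d e) e)))))
  Redex: ((\d.(\e.((d e) e))) ((\f.(\g.(\h.((f h) (g h))))) w))
  Redex: ((\f.(\g.(\h.((f h) (g h))))) w)
  Redex: ((\f.(\g.(\h.(f (g h))))) (\d.(\e.((d e) e))))
Total redexes: 3

Answer: 3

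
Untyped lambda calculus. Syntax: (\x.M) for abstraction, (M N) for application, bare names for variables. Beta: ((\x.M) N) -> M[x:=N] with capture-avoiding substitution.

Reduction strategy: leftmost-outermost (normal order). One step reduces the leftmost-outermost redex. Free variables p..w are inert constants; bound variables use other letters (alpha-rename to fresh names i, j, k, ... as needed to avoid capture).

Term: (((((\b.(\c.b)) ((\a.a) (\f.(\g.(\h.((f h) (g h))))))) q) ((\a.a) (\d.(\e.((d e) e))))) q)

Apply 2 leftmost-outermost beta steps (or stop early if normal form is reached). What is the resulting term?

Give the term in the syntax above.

Step 0: (((((\b.(\c.b)) ((\a.a) (\f.(\g.(\h.((f h) (g h))))))) q) ((\a.a) (\d.(\e.((d e) e))))) q)
Step 1: ((((\c.((\a.a) (\f.(\g.(\h.((f h) (g h))))))) q) ((\a.a) (\d.(\e.((d e) e))))) q)
Step 2: ((((\a.a) (\f.(\g.(\h.((f h) (g h)))))) ((\a.a) (\d.(\e.((d e) e))))) q)

Answer: ((((\a.a) (\f.(\g.(\h.((f h) (g h)))))) ((\a.a) (\d.(\e.((d e) e))))) q)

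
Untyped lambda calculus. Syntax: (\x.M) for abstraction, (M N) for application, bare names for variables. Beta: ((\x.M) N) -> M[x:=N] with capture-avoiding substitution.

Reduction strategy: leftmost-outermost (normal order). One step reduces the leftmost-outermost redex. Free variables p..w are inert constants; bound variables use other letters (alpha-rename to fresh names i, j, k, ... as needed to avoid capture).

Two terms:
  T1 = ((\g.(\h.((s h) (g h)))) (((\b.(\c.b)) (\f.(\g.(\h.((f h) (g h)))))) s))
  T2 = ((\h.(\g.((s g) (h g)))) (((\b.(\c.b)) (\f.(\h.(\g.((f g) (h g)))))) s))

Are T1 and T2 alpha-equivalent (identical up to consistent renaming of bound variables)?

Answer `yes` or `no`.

Term 1: ((\g.(\h.((s h) (g h)))) (((\b.(\c.b)) (\f.(\g.(\h.((f h) (g h)))))) s))
Term 2: ((\h.(\g.((s g) (h g)))) (((\b.(\c.b)) (\f.(\h.(\g.((f g) (h g)))))) s))
Alpha-equivalence: compare structure up to binder renaming.
Result: True

Answer: yes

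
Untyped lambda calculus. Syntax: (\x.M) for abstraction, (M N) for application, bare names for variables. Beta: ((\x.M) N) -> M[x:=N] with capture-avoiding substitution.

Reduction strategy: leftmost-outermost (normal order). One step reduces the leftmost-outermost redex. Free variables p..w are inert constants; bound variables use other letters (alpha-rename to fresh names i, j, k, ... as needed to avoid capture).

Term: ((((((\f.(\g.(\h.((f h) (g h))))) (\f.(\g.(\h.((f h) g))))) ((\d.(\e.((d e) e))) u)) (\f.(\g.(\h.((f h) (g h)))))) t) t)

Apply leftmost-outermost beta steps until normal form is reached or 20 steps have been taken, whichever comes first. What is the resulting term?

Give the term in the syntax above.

Step 0: ((((((\f.(\g.(\h.((f h) (g h))))) (\f.(\g.(\h.((f h) g))))) ((\d.(\e.((d e) e))) u)) (\f.(\g.(\h.((f h) (g h)))))) t) t)
Step 1: (((((\g.(\h.(((\f.(\g.(\h.((f h) g)))) h) (g h)))) ((\d.(\e.((d e) e))) u)) (\f.(\g.(\h.((f h) (g h)))))) t) t)
Step 2: ((((\h.(((\f.(\g.(\h.((f h) g)))) h) (((\d.(\e.((d e) e))) u) h))) (\f.(\g.(\h.((f h) (g h)))))) t) t)
Step 3: (((((\f.(\g.(\h.((f h) g)))) (\f.(\g.(\h.((f h) (g h)))))) (((\d.(\e.((d e) e))) u) (\f.(\g.(\h.((f h) (g h))))))) t) t)
Step 4: ((((\g.(\h.(((\f.(\g.(\h.((f h) (g h))))) h) g))) (((\d.(\e.((d e) e))) u) (\f.(\g.(\h.((f h) (g h))))))) t) t)
Step 5: (((\h.(((\f.(\g.(\h.((f h) (g h))))) h) (((\d.(\e.((d e) e))) u) (\f.(\g.(\h.((f h) (g h)))))))) t) t)
Step 6: ((((\f.(\g.(\h.((f h) (g h))))) t) (((\d.(\e.((d e) e))) u) (\f.(\g.(\h.((f h) (g h))))))) t)
Step 7: (((\g.(\h.((t h) (g h)))) (((\d.(\e.((d e) e))) u) (\f.(\g.(\h.((f h) (g h))))))) t)
Step 8: ((\h.((t h) ((((\d.(\e.((d e) e))) u) (\f.(\g.(\h.((f h) (g h)))))) h))) t)
Step 9: ((t t) ((((\d.(\e.((d e) e))) u) (\f.(\g.(\h.((f h) (g h)))))) t))
Step 10: ((t t) (((\e.((u e) e)) (\f.(\g.(\h.((f h) (g h)))))) t))
Step 11: ((t t) (((u (\f.(\g.(\h.((f h) (g h)))))) (\f.(\g.(\h.((f h) (g h)))))) t))

Answer: ((t t) (((u (\f.(\g.(\h.((f h) (g h)))))) (\f.(\g.(\h.((f h) (g h)))))) t))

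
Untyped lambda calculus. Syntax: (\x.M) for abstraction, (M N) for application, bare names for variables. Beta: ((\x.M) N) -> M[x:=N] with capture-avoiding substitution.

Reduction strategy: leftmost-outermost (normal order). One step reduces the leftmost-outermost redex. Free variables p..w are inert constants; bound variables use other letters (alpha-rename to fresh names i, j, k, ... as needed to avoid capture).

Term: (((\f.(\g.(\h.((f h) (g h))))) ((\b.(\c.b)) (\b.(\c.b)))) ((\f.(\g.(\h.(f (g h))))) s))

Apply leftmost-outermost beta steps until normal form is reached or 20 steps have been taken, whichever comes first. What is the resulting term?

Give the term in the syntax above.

Step 0: (((\f.(\g.(\h.((f h) (g h))))) ((\b.(\c.b)) (\b.(\c.b)))) ((\f.(\g.(\h.(f (g h))))) s))
Step 1: ((\g.(\h.((((\b.(\c.b)) (\b.(\c.b))) h) (g h)))) ((\f.(\g.(\h.(f (g h))))) s))
Step 2: (\h.((((\b.(\c.b)) (\b.(\c.b))) h) (((\f.(\g.(\h.(f (g h))))) s) h)))
Step 3: (\h.(((\c.(\b.(\c.b))) h) (((\f.(\g.(\h.(f (g h))))) s) h)))
Step 4: (\h.((\b.(\c.b)) (((\f.(\g.(\h.(f (g h))))) s) h)))
Step 5: (\h.(\c.(((\f.(\g.(\h.(f (g h))))) s) h)))
Step 6: (\h.(\c.((\g.(\h.(s (g h)))) h)))
Step 7: (\h.(\c.(\i.(s (h i)))))

Answer: (\h.(\c.(\i.(s (h i)))))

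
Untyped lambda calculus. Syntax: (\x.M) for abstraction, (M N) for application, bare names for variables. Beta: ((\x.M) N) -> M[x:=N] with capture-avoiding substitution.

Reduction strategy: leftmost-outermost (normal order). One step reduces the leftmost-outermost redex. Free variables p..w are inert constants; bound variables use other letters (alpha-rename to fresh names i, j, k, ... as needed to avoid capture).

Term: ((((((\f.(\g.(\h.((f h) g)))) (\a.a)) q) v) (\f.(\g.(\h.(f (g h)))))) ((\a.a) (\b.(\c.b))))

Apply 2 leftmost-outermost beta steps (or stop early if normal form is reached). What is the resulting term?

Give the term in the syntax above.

Answer: ((((\h.(((\a.a) h) q)) v) (\f.(\g.(\h.(f (g h)))))) ((\a.a) (\b.(\c.b))))

Derivation:
Step 0: ((((((\f.(\g.(\h.((f h) g)))) (\a.a)) q) v) (\f.(\g.(\h.(f (g h)))))) ((\a.a) (\b.(\c.b))))
Step 1: (((((\g.(\h.(((\a.a) h) g))) q) v) (\f.(\g.(\h.(f (g h)))))) ((\a.a) (\b.(\c.b))))
Step 2: ((((\h.(((\a.a) h) q)) v) (\f.(\g.(\h.(f (g h)))))) ((\a.a) (\b.(\c.b))))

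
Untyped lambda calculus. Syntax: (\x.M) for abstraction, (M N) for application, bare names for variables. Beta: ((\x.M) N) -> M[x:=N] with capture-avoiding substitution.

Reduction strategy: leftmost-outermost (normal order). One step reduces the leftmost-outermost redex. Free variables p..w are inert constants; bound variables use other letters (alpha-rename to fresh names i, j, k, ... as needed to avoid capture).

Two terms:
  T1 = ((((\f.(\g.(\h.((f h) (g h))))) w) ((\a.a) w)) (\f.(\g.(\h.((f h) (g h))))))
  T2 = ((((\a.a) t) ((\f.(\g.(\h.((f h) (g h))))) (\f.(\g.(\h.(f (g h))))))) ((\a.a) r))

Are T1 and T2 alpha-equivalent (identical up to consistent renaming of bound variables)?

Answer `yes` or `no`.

Answer: no

Derivation:
Term 1: ((((\f.(\g.(\h.((f h) (g h))))) w) ((\a.a) w)) (\f.(\g.(\h.((f h) (g h))))))
Term 2: ((((\a.a) t) ((\f.(\g.(\h.((f h) (g h))))) (\f.(\g.(\h.(f (g h))))))) ((\a.a) r))
Alpha-equivalence: compare structure up to binder renaming.
Result: False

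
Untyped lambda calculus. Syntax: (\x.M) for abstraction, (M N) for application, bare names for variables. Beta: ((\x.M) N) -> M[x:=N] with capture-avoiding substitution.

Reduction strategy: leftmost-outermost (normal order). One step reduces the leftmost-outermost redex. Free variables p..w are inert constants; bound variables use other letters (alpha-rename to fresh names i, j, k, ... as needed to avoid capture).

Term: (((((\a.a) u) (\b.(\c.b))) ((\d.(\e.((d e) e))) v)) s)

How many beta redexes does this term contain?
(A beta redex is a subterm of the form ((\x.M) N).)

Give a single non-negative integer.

Term: (((((\a.a) u) (\b.(\c.b))) ((\d.(\e.((d e) e))) v)) s)
  Redex: ((\a.a) u)
  Redex: ((\d.(\e.((d e) e))) v)
Total redexes: 2

Answer: 2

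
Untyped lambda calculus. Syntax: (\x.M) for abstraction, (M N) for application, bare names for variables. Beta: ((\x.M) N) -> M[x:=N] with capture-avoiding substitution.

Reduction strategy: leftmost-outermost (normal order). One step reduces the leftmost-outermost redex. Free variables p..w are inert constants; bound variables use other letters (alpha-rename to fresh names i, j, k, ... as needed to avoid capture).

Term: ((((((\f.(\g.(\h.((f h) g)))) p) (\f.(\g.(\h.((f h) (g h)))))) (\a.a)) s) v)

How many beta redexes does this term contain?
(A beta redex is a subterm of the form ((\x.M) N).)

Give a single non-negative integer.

Term: ((((((\f.(\g.(\h.((f h) g)))) p) (\f.(\g.(\h.((f h) (g h)))))) (\a.a)) s) v)
  Redex: ((\f.(\g.(\h.((f h) g)))) p)
Total redexes: 1

Answer: 1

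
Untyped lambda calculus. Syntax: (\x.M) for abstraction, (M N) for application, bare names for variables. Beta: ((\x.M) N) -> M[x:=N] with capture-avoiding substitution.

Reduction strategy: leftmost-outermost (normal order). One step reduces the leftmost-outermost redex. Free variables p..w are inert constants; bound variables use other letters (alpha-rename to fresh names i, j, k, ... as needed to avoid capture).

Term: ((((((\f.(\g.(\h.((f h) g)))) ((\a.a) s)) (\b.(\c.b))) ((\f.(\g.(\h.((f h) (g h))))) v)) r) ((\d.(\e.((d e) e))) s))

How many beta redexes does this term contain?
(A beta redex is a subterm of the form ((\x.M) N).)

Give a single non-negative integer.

Answer: 4

Derivation:
Term: ((((((\f.(\g.(\h.((f h) g)))) ((\a.a) s)) (\b.(\c.b))) ((\f.(\g.(\h.((f h) (g h))))) v)) r) ((\d.(\e.((d e) e))) s))
  Redex: ((\f.(\g.(\h.((f h) g)))) ((\a.a) s))
  Redex: ((\a.a) s)
  Redex: ((\f.(\g.(\h.((f h) (g h))))) v)
  Redex: ((\d.(\e.((d e) e))) s)
Total redexes: 4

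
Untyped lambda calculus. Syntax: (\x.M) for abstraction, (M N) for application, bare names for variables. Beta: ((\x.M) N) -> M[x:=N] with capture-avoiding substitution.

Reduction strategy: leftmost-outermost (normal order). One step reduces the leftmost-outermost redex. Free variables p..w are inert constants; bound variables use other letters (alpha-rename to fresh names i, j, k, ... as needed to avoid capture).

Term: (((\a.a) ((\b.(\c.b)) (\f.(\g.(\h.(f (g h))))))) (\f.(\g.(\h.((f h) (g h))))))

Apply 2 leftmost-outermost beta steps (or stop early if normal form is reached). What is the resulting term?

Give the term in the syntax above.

Answer: ((\c.(\f.(\g.(\h.(f (g h)))))) (\f.(\g.(\h.((f h) (g h))))))

Derivation:
Step 0: (((\a.a) ((\b.(\c.b)) (\f.(\g.(\h.(f (g h))))))) (\f.(\g.(\h.((f h) (g h))))))
Step 1: (((\b.(\c.b)) (\f.(\g.(\h.(f (g h)))))) (\f.(\g.(\h.((f h) (g h))))))
Step 2: ((\c.(\f.(\g.(\h.(f (g h)))))) (\f.(\g.(\h.((f h) (g h))))))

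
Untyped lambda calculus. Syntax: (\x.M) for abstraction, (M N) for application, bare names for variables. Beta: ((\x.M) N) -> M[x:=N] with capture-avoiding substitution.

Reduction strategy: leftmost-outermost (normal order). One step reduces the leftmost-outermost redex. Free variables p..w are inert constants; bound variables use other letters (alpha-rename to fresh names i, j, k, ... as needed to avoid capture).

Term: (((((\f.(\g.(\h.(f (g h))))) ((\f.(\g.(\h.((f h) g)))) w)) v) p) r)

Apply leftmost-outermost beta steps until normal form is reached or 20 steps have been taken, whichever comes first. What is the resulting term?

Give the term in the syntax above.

Answer: ((w r) (v p))

Derivation:
Step 0: (((((\f.(\g.(\h.(f (g h))))) ((\f.(\g.(\h.((f h) g)))) w)) v) p) r)
Step 1: ((((\g.(\h.(((\f.(\g.(\h.((f h) g)))) w) (g h)))) v) p) r)
Step 2: (((\h.(((\f.(\g.(\h.((f h) g)))) w) (v h))) p) r)
Step 3: ((((\f.(\g.(\h.((f h) g)))) w) (v p)) r)
Step 4: (((\g.(\h.((w h) g))) (v p)) r)
Step 5: ((\h.((w h) (v p))) r)
Step 6: ((w r) (v p))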